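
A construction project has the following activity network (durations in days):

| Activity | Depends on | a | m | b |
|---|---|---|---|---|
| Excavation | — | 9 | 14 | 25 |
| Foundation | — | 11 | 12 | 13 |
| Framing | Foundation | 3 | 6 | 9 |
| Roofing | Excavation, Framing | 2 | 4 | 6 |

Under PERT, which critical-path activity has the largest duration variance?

te_Excavation = (9 + 4·14 + 25)/6 = 90/6 = 15; σ²_Excavation = ((25−9)/6)² = 7.111
te_Foundation = (11 + 4·12 + 13)/6 = 72/6 = 12; σ²_Foundation = ((13−11)/6)² = 0.111
te_Framing = (3 + 4·6 + 9)/6 = 36/6 = 6; σ²_Framing = ((9−3)/6)² = 1.000
te_Roofing = (2 + 4·4 + 6)/6 = 24/6 = 4; σ²_Roofing = ((6−2)/6)² = 0.444

Forward pass:
ES_Excavation = 0; EF_Excavation = 15
ES_Foundation = 0; EF_Foundation = 12
ES_Framing = 12; EF_Framing = 12+6 = 18
ES_Roofing = max(EF_Excavation=15, EF_Framing=18) = 18; EF_Roofing = 18+4 = 22
Expected project duration μ = 22 days. Critical path: Foundation → Framing → Roofing.

Variances on critical path: σ²_Foundation=0.111, σ²_Framing=1.000, σ²_Roofing=0.444.
Largest is σ²_Framing = 1.000.

Framing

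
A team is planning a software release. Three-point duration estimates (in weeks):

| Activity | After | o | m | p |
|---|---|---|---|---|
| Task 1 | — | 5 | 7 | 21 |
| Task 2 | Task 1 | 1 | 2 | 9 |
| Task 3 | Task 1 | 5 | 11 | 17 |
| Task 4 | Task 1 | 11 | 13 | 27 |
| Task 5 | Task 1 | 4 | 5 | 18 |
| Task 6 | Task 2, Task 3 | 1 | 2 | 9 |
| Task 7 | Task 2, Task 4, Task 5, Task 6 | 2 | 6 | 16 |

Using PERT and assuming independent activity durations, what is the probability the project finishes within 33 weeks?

te_Task 1 = (5 + 4·7 + 21)/6 = 54/6 = 9; σ²_Task 1 = ((21−5)/6)² = 7.111
te_Task 2 = (1 + 4·2 + 9)/6 = 18/6 = 3; σ²_Task 2 = ((9−1)/6)² = 1.778
te_Task 3 = (5 + 4·11 + 17)/6 = 66/6 = 11; σ²_Task 3 = ((17−5)/6)² = 4.000
te_Task 4 = (11 + 4·13 + 27)/6 = 90/6 = 15; σ²_Task 4 = ((27−11)/6)² = 7.111
te_Task 5 = (4 + 4·5 + 18)/6 = 42/6 = 7; σ²_Task 5 = ((18−4)/6)² = 5.444
te_Task 6 = (1 + 4·2 + 9)/6 = 18/6 = 3; σ²_Task 6 = ((9−1)/6)² = 1.778
te_Task 7 = (2 + 4·6 + 16)/6 = 42/6 = 7; σ²_Task 7 = ((16−2)/6)² = 5.444

Forward pass:
ES_Task 1 = 0; EF_Task 1 = 9
ES_Task 2 = 9; EF_Task 2 = 9+3 = 12
ES_Task 3 = 9; EF_Task 3 = 9+11 = 20
ES_Task 4 = 9; EF_Task 4 = 9+15 = 24
ES_Task 5 = 9; EF_Task 5 = 9+7 = 16
ES_Task 6 = max(EF_Task 2=12, EF_Task 3=20) = 20; EF_Task 6 = 20+3 = 23
ES_Task 7 = max(EF_Task 2=12, EF_Task 4=24, EF_Task 5=16, EF_Task 6=23) = 24; EF_Task 7 = 24+7 = 31
Expected project duration μ = 31 weeks. Critical path: Task 1 → Task 4 → Task 7.

Variance along critical path = 7.111 + 7.111 + 5.444 = 19.667; σ = √19.667 = 4.435 weeks.
Z = (33 − 31) / 4.435 = 0.451
P(T ≤ 33) = Φ(0.451) ≈ 0.674

0.674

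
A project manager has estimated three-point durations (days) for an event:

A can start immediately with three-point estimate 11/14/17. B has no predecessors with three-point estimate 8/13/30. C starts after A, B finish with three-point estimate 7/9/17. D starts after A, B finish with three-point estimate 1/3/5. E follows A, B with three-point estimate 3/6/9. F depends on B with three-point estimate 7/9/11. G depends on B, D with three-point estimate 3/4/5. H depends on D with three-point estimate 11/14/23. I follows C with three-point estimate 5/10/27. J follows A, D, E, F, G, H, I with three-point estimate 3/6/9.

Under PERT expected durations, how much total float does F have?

13 days

te_A = (11 + 4·14 + 17)/6 = 84/6 = 14
te_B = (8 + 4·13 + 30)/6 = 90/6 = 15
te_C = (7 + 4·9 + 17)/6 = 60/6 = 10
te_D = (1 + 4·3 + 5)/6 = 18/6 = 3
te_E = (3 + 4·6 + 9)/6 = 36/6 = 6
te_F = (7 + 4·9 + 11)/6 = 54/6 = 9
te_G = (3 + 4·4 + 5)/6 = 24/6 = 4
te_H = (11 + 4·14 + 23)/6 = 90/6 = 15
te_I = (5 + 4·10 + 27)/6 = 72/6 = 12
te_J = (3 + 4·6 + 9)/6 = 36/6 = 6

Forward pass:
ES_A = 0; EF_A = 14
ES_B = 0; EF_B = 15
ES_C = max(EF_A=14, EF_B=15) = 15; EF_C = 15+10 = 25
ES_D = max(EF_A=14, EF_B=15) = 15; EF_D = 15+3 = 18
ES_E = max(EF_A=14, EF_B=15) = 15; EF_E = 15+6 = 21
ES_F = 15; EF_F = 15+9 = 24
ES_G = max(EF_B=15, EF_D=18) = 18; EF_G = 18+4 = 22
ES_H = 18; EF_H = 18+15 = 33
ES_I = 25; EF_I = 25+12 = 37
ES_J = max(EF_A=14, EF_D=18, EF_E=21, EF_F=24, EF_G=22, EF_H=33, EF_I=37) = 37; EF_J = 37+6 = 43
Expected project duration μ = 43 days. Critical path: B → C → I → J.

Backward pass:
LF_J = 43; LS_J = 43−6 = 37
LF_I = LS_J = 37; LS_I = 37−12 = 25
LF_H = LS_J = 37; LS_H = 37−15 = 22
LF_G = LS_J = 37; LS_G = 37−4 = 33
LF_F = LS_J = 37; LS_F = 37−9 = 28
LF_E = LS_J = 37; LS_E = 37−6 = 31
LF_D = min(LS_G=33, LS_H=22, LS_J=37) = 22; LS_D = 22−3 = 19
LF_C = LS_I = 25; LS_C = 25−10 = 15
LF_B = min(LS_C=15, LS_D=19, LS_E=31, LS_F=28, LS_G=33) = 15; LS_B = 15−15 = 0
LF_A = min(LS_C=15, LS_D=19, LS_E=31, LS_J=37) = 15; LS_A = 15−14 = 1
Slack_F = LS_F − ES_F = 28 − 15 = 13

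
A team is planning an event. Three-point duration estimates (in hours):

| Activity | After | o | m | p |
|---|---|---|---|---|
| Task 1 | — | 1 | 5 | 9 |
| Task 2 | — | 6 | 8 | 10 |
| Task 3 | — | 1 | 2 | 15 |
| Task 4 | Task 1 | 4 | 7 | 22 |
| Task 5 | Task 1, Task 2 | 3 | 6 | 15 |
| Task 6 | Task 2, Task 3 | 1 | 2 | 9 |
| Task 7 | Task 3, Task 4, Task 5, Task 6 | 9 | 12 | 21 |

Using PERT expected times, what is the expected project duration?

28 hours

te_Task 1 = (1 + 4·5 + 9)/6 = 30/6 = 5
te_Task 2 = (6 + 4·8 + 10)/6 = 48/6 = 8
te_Task 3 = (1 + 4·2 + 15)/6 = 24/6 = 4
te_Task 4 = (4 + 4·7 + 22)/6 = 54/6 = 9
te_Task 5 = (3 + 4·6 + 15)/6 = 42/6 = 7
te_Task 6 = (1 + 4·2 + 9)/6 = 18/6 = 3
te_Task 7 = (9 + 4·12 + 21)/6 = 78/6 = 13

Forward pass:
ES_Task 1 = 0; EF_Task 1 = 5
ES_Task 2 = 0; EF_Task 2 = 8
ES_Task 3 = 0; EF_Task 3 = 4
ES_Task 4 = 5; EF_Task 4 = 5+9 = 14
ES_Task 5 = max(EF_Task 1=5, EF_Task 2=8) = 8; EF_Task 5 = 8+7 = 15
ES_Task 6 = max(EF_Task 2=8, EF_Task 3=4) = 8; EF_Task 6 = 8+3 = 11
ES_Task 7 = max(EF_Task 3=4, EF_Task 4=14, EF_Task 5=15, EF_Task 6=11) = 15; EF_Task 7 = 15+13 = 28
Expected project duration μ = 28 hours. Critical path: Task 2 → Task 5 → Task 7.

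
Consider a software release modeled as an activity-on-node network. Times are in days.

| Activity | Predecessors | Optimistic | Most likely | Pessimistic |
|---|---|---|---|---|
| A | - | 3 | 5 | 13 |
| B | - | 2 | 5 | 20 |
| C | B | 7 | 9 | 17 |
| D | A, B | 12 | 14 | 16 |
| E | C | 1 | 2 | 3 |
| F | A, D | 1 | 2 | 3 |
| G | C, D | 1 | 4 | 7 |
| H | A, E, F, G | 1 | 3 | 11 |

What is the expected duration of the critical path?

te_A = (3 + 4·5 + 13)/6 = 36/6 = 6
te_B = (2 + 4·5 + 20)/6 = 42/6 = 7
te_C = (7 + 4·9 + 17)/6 = 60/6 = 10
te_D = (12 + 4·14 + 16)/6 = 84/6 = 14
te_E = (1 + 4·2 + 3)/6 = 12/6 = 2
te_F = (1 + 4·2 + 3)/6 = 12/6 = 2
te_G = (1 + 4·4 + 7)/6 = 24/6 = 4
te_H = (1 + 4·3 + 11)/6 = 24/6 = 4

Forward pass:
ES_A = 0; EF_A = 6
ES_B = 0; EF_B = 7
ES_C = 7; EF_C = 7+10 = 17
ES_D = max(EF_A=6, EF_B=7) = 7; EF_D = 7+14 = 21
ES_E = 17; EF_E = 17+2 = 19
ES_F = max(EF_A=6, EF_D=21) = 21; EF_F = 21+2 = 23
ES_G = max(EF_C=17, EF_D=21) = 21; EF_G = 21+4 = 25
ES_H = max(EF_A=6, EF_E=19, EF_F=23, EF_G=25) = 25; EF_H = 25+4 = 29
Expected project duration μ = 29 days. Critical path: B → D → G → H.

29 days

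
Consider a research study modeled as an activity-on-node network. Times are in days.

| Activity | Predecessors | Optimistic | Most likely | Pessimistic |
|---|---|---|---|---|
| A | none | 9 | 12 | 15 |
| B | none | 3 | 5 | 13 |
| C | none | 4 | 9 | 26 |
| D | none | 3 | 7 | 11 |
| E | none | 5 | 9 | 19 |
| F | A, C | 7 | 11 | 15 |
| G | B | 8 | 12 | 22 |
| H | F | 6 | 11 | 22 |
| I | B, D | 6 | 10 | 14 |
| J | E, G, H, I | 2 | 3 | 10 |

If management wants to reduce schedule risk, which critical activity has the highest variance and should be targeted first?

H

te_A = (9 + 4·12 + 15)/6 = 72/6 = 12; σ²_A = ((15−9)/6)² = 1.000
te_B = (3 + 4·5 + 13)/6 = 36/6 = 6; σ²_B = ((13−3)/6)² = 2.778
te_C = (4 + 4·9 + 26)/6 = 66/6 = 11; σ²_C = ((26−4)/6)² = 13.444
te_D = (3 + 4·7 + 11)/6 = 42/6 = 7; σ²_D = ((11−3)/6)² = 1.778
te_E = (5 + 4·9 + 19)/6 = 60/6 = 10; σ²_E = ((19−5)/6)² = 5.444
te_F = (7 + 4·11 + 15)/6 = 66/6 = 11; σ²_F = ((15−7)/6)² = 1.778
te_G = (8 + 4·12 + 22)/6 = 78/6 = 13; σ²_G = ((22−8)/6)² = 5.444
te_H = (6 + 4·11 + 22)/6 = 72/6 = 12; σ²_H = ((22−6)/6)² = 7.111
te_I = (6 + 4·10 + 14)/6 = 60/6 = 10; σ²_I = ((14−6)/6)² = 1.778
te_J = (2 + 4·3 + 10)/6 = 24/6 = 4; σ²_J = ((10−2)/6)² = 1.778

Forward pass:
ES_A = 0; EF_A = 12
ES_B = 0; EF_B = 6
ES_C = 0; EF_C = 11
ES_D = 0; EF_D = 7
ES_E = 0; EF_E = 10
ES_F = max(EF_A=12, EF_C=11) = 12; EF_F = 12+11 = 23
ES_G = 6; EF_G = 6+13 = 19
ES_H = 23; EF_H = 23+12 = 35
ES_I = max(EF_B=6, EF_D=7) = 7; EF_I = 7+10 = 17
ES_J = max(EF_E=10, EF_G=19, EF_H=35, EF_I=17) = 35; EF_J = 35+4 = 39
Expected project duration μ = 39 days. Critical path: A → F → H → J.

Variances on critical path: σ²_A=1.000, σ²_F=1.778, σ²_H=7.111, σ²_J=1.778.
Largest is σ²_H = 7.111.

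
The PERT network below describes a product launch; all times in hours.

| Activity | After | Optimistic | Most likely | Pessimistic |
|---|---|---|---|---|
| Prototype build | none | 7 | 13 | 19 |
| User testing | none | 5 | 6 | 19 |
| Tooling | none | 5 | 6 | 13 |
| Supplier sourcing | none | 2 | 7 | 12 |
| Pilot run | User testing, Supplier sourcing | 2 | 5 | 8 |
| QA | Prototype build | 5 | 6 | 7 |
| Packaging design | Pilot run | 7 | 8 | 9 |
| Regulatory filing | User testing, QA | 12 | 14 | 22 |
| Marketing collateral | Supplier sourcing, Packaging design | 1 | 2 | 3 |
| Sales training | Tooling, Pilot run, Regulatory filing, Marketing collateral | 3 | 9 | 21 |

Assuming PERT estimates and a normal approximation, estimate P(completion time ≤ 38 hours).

te_Prototype build = (7 + 4·13 + 19)/6 = 78/6 = 13; σ²_Prototype build = ((19−7)/6)² = 4.000
te_User testing = (5 + 4·6 + 19)/6 = 48/6 = 8; σ²_User testing = ((19−5)/6)² = 5.444
te_Tooling = (5 + 4·6 + 13)/6 = 42/6 = 7; σ²_Tooling = ((13−5)/6)² = 1.778
te_Supplier sourcing = (2 + 4·7 + 12)/6 = 42/6 = 7; σ²_Supplier sourcing = ((12−2)/6)² = 2.778
te_Pilot run = (2 + 4·5 + 8)/6 = 30/6 = 5; σ²_Pilot run = ((8−2)/6)² = 1.000
te_QA = (5 + 4·6 + 7)/6 = 36/6 = 6; σ²_QA = ((7−5)/6)² = 0.111
te_Packaging design = (7 + 4·8 + 9)/6 = 48/6 = 8; σ²_Packaging design = ((9−7)/6)² = 0.111
te_Regulatory filing = (12 + 4·14 + 22)/6 = 90/6 = 15; σ²_Regulatory filing = ((22−12)/6)² = 2.778
te_Marketing collateral = (1 + 4·2 + 3)/6 = 12/6 = 2; σ²_Marketing collateral = ((3−1)/6)² = 0.111
te_Sales training = (3 + 4·9 + 21)/6 = 60/6 = 10; σ²_Sales training = ((21−3)/6)² = 9.000

Forward pass:
ES_Prototype build = 0; EF_Prototype build = 13
ES_User testing = 0; EF_User testing = 8
ES_Tooling = 0; EF_Tooling = 7
ES_Supplier sourcing = 0; EF_Supplier sourcing = 7
ES_Pilot run = max(EF_User testing=8, EF_Supplier sourcing=7) = 8; EF_Pilot run = 8+5 = 13
ES_QA = 13; EF_QA = 13+6 = 19
ES_Packaging design = 13; EF_Packaging design = 13+8 = 21
ES_Regulatory filing = max(EF_User testing=8, EF_QA=19) = 19; EF_Regulatory filing = 19+15 = 34
ES_Marketing collateral = max(EF_Supplier sourcing=7, EF_Packaging design=21) = 21; EF_Marketing collateral = 21+2 = 23
ES_Sales training = max(EF_Tooling=7, EF_Pilot run=13, EF_Regulatory filing=34, EF_Marketing collateral=23) = 34; EF_Sales training = 34+10 = 44
Expected project duration μ = 44 hours. Critical path: Prototype build → QA → Regulatory filing → Sales training.

Variance along critical path = 4.000 + 0.111 + 2.778 + 9.000 = 15.889; σ = √15.889 = 3.986 hours.
Z = (38 − 44) / 3.986 = -1.505
P(T ≤ 38) = Φ(-1.505) ≈ 0.066

0.066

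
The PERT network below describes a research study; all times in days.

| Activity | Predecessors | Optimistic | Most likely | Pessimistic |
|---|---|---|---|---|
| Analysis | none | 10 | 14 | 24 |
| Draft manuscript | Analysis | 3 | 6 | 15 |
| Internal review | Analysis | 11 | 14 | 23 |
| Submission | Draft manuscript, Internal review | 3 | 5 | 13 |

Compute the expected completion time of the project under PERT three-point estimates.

te_Analysis = (10 + 4·14 + 24)/6 = 90/6 = 15
te_Draft manuscript = (3 + 4·6 + 15)/6 = 42/6 = 7
te_Internal review = (11 + 4·14 + 23)/6 = 90/6 = 15
te_Submission = (3 + 4·5 + 13)/6 = 36/6 = 6

Forward pass:
ES_Analysis = 0; EF_Analysis = 15
ES_Draft manuscript = 15; EF_Draft manuscript = 15+7 = 22
ES_Internal review = 15; EF_Internal review = 15+15 = 30
ES_Submission = max(EF_Draft manuscript=22, EF_Internal review=30) = 30; EF_Submission = 30+6 = 36
Expected project duration μ = 36 days. Critical path: Analysis → Internal review → Submission.

36 days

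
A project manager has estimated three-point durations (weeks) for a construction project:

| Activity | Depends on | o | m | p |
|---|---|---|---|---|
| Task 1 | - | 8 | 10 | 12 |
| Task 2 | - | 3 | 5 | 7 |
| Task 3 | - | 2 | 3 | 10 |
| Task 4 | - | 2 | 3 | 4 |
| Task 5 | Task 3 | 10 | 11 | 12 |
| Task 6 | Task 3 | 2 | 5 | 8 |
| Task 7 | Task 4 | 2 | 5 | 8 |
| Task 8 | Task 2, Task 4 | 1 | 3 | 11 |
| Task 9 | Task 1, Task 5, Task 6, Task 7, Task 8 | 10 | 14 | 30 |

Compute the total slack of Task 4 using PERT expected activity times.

7 weeks

te_Task 1 = (8 + 4·10 + 12)/6 = 60/6 = 10
te_Task 2 = (3 + 4·5 + 7)/6 = 30/6 = 5
te_Task 3 = (2 + 4·3 + 10)/6 = 24/6 = 4
te_Task 4 = (2 + 4·3 + 4)/6 = 18/6 = 3
te_Task 5 = (10 + 4·11 + 12)/6 = 66/6 = 11
te_Task 6 = (2 + 4·5 + 8)/6 = 30/6 = 5
te_Task 7 = (2 + 4·5 + 8)/6 = 30/6 = 5
te_Task 8 = (1 + 4·3 + 11)/6 = 24/6 = 4
te_Task 9 = (10 + 4·14 + 30)/6 = 96/6 = 16

Forward pass:
ES_Task 1 = 0; EF_Task 1 = 10
ES_Task 2 = 0; EF_Task 2 = 5
ES_Task 3 = 0; EF_Task 3 = 4
ES_Task 4 = 0; EF_Task 4 = 3
ES_Task 5 = 4; EF_Task 5 = 4+11 = 15
ES_Task 6 = 4; EF_Task 6 = 4+5 = 9
ES_Task 7 = 3; EF_Task 7 = 3+5 = 8
ES_Task 8 = max(EF_Task 2=5, EF_Task 4=3) = 5; EF_Task 8 = 5+4 = 9
ES_Task 9 = max(EF_Task 1=10, EF_Task 5=15, EF_Task 6=9, EF_Task 7=8, EF_Task 8=9) = 15; EF_Task 9 = 15+16 = 31
Expected project duration μ = 31 weeks. Critical path: Task 3 → Task 5 → Task 9.

Backward pass:
LF_Task 9 = 31; LS_Task 9 = 31−16 = 15
LF_Task 8 = LS_Task 9 = 15; LS_Task 8 = 15−4 = 11
LF_Task 7 = LS_Task 9 = 15; LS_Task 7 = 15−5 = 10
LF_Task 6 = LS_Task 9 = 15; LS_Task 6 = 15−5 = 10
LF_Task 5 = LS_Task 9 = 15; LS_Task 5 = 15−11 = 4
LF_Task 4 = min(LS_Task 7=10, LS_Task 8=11) = 10; LS_Task 4 = 10−3 = 7
LF_Task 3 = min(LS_Task 5=4, LS_Task 6=10) = 4; LS_Task 3 = 4−4 = 0
LF_Task 2 = LS_Task 8 = 11; LS_Task 2 = 11−5 = 6
LF_Task 1 = LS_Task 9 = 15; LS_Task 1 = 15−10 = 5
Slack_Task 4 = LS_Task 4 − ES_Task 4 = 7 − 0 = 7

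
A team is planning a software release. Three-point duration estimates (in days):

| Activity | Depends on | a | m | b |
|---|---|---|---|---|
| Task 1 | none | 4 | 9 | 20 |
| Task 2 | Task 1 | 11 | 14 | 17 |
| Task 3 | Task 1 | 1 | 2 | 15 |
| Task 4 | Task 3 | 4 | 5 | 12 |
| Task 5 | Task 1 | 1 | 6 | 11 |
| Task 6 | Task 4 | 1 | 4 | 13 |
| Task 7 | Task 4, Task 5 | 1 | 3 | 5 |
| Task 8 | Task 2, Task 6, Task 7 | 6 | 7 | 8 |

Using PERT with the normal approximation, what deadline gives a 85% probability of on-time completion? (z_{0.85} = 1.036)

te_Task 1 = (4 + 4·9 + 20)/6 = 60/6 = 10; σ²_Task 1 = ((20−4)/6)² = 7.111
te_Task 2 = (11 + 4·14 + 17)/6 = 84/6 = 14; σ²_Task 2 = ((17−11)/6)² = 1.000
te_Task 3 = (1 + 4·2 + 15)/6 = 24/6 = 4; σ²_Task 3 = ((15−1)/6)² = 5.444
te_Task 4 = (4 + 4·5 + 12)/6 = 36/6 = 6; σ²_Task 4 = ((12−4)/6)² = 1.778
te_Task 5 = (1 + 4·6 + 11)/6 = 36/6 = 6; σ²_Task 5 = ((11−1)/6)² = 2.778
te_Task 6 = (1 + 4·4 + 13)/6 = 30/6 = 5; σ²_Task 6 = ((13−1)/6)² = 4.000
te_Task 7 = (1 + 4·3 + 5)/6 = 18/6 = 3; σ²_Task 7 = ((5−1)/6)² = 0.444
te_Task 8 = (6 + 4·7 + 8)/6 = 42/6 = 7; σ²_Task 8 = ((8−6)/6)² = 0.111

Forward pass:
ES_Task 1 = 0; EF_Task 1 = 10
ES_Task 2 = 10; EF_Task 2 = 10+14 = 24
ES_Task 3 = 10; EF_Task 3 = 10+4 = 14
ES_Task 4 = 14; EF_Task 4 = 14+6 = 20
ES_Task 5 = 10; EF_Task 5 = 10+6 = 16
ES_Task 6 = 20; EF_Task 6 = 20+5 = 25
ES_Task 7 = max(EF_Task 4=20, EF_Task 5=16) = 20; EF_Task 7 = 20+3 = 23
ES_Task 8 = max(EF_Task 2=24, EF_Task 6=25, EF_Task 7=23) = 25; EF_Task 8 = 25+7 = 32
Expected project duration μ = 32 days. Critical path: Task 1 → Task 3 → Task 4 → Task 6 → Task 8.

Variance along critical path = 7.111 + 5.444 + 1.778 + 4.000 + 0.111 = 18.444; σ = 4.295 days.
D = μ + z·σ = 32 + 1.036·4.295 = 36.4 days

36.4 days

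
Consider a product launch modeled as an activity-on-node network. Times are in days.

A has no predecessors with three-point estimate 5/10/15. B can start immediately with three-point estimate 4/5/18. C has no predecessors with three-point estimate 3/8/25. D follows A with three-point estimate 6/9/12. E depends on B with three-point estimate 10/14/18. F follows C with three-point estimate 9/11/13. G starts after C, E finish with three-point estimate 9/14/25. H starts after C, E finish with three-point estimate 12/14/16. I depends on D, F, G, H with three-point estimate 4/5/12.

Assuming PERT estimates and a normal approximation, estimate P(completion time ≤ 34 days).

te_A = (5 + 4·10 + 15)/6 = 60/6 = 10; σ²_A = ((15−5)/6)² = 2.778
te_B = (4 + 4·5 + 18)/6 = 42/6 = 7; σ²_B = ((18−4)/6)² = 5.444
te_C = (3 + 4·8 + 25)/6 = 60/6 = 10; σ²_C = ((25−3)/6)² = 13.444
te_D = (6 + 4·9 + 12)/6 = 54/6 = 9; σ²_D = ((12−6)/6)² = 1.000
te_E = (10 + 4·14 + 18)/6 = 84/6 = 14; σ²_E = ((18−10)/6)² = 1.778
te_F = (9 + 4·11 + 13)/6 = 66/6 = 11; σ²_F = ((13−9)/6)² = 0.444
te_G = (9 + 4·14 + 25)/6 = 90/6 = 15; σ²_G = ((25−9)/6)² = 7.111
te_H = (12 + 4·14 + 16)/6 = 84/6 = 14; σ²_H = ((16−12)/6)² = 0.444
te_I = (4 + 4·5 + 12)/6 = 36/6 = 6; σ²_I = ((12−4)/6)² = 1.778

Forward pass:
ES_A = 0; EF_A = 10
ES_B = 0; EF_B = 7
ES_C = 0; EF_C = 10
ES_D = 10; EF_D = 10+9 = 19
ES_E = 7; EF_E = 7+14 = 21
ES_F = 10; EF_F = 10+11 = 21
ES_G = max(EF_C=10, EF_E=21) = 21; EF_G = 21+15 = 36
ES_H = max(EF_C=10, EF_E=21) = 21; EF_H = 21+14 = 35
ES_I = max(EF_D=19, EF_F=21, EF_G=36, EF_H=35) = 36; EF_I = 36+6 = 42
Expected project duration μ = 42 days. Critical path: B → E → G → I.

Variance along critical path = 5.444 + 1.778 + 7.111 + 1.778 = 16.111; σ = √16.111 = 4.014 days.
Z = (34 − 42) / 4.014 = -1.993
P(T ≤ 34) = Φ(-1.993) ≈ 0.023

0.023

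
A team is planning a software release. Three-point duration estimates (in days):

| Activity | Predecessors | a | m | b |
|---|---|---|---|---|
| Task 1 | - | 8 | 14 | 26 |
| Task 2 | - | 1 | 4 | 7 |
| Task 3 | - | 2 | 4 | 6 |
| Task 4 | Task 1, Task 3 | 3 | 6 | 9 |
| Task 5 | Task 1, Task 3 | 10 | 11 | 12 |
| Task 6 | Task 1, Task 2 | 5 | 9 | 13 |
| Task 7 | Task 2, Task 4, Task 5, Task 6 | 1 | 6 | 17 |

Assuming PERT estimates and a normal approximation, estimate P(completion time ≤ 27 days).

te_Task 1 = (8 + 4·14 + 26)/6 = 90/6 = 15; σ²_Task 1 = ((26−8)/6)² = 9.000
te_Task 2 = (1 + 4·4 + 7)/6 = 24/6 = 4; σ²_Task 2 = ((7−1)/6)² = 1.000
te_Task 3 = (2 + 4·4 + 6)/6 = 24/6 = 4; σ²_Task 3 = ((6−2)/6)² = 0.444
te_Task 4 = (3 + 4·6 + 9)/6 = 36/6 = 6; σ²_Task 4 = ((9−3)/6)² = 1.000
te_Task 5 = (10 + 4·11 + 12)/6 = 66/6 = 11; σ²_Task 5 = ((12−10)/6)² = 0.111
te_Task 6 = (5 + 4·9 + 13)/6 = 54/6 = 9; σ²_Task 6 = ((13−5)/6)² = 1.778
te_Task 7 = (1 + 4·6 + 17)/6 = 42/6 = 7; σ²_Task 7 = ((17−1)/6)² = 7.111

Forward pass:
ES_Task 1 = 0; EF_Task 1 = 15
ES_Task 2 = 0; EF_Task 2 = 4
ES_Task 3 = 0; EF_Task 3 = 4
ES_Task 4 = max(EF_Task 1=15, EF_Task 3=4) = 15; EF_Task 4 = 15+6 = 21
ES_Task 5 = max(EF_Task 1=15, EF_Task 3=4) = 15; EF_Task 5 = 15+11 = 26
ES_Task 6 = max(EF_Task 1=15, EF_Task 2=4) = 15; EF_Task 6 = 15+9 = 24
ES_Task 7 = max(EF_Task 2=4, EF_Task 4=21, EF_Task 5=26, EF_Task 6=24) = 26; EF_Task 7 = 26+7 = 33
Expected project duration μ = 33 days. Critical path: Task 1 → Task 5 → Task 7.

Variance along critical path = 9.000 + 0.111 + 7.111 = 16.222; σ = √16.222 = 4.028 days.
Z = (27 − 33) / 4.028 = -1.490
P(T ≤ 27) = Φ(-1.490) ≈ 0.068

0.068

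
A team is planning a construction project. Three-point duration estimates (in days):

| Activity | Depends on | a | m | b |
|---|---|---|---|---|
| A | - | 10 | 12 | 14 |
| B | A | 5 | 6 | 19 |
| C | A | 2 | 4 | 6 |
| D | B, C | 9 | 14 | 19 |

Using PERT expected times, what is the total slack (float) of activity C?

4 days

te_A = (10 + 4·12 + 14)/6 = 72/6 = 12
te_B = (5 + 4·6 + 19)/6 = 48/6 = 8
te_C = (2 + 4·4 + 6)/6 = 24/6 = 4
te_D = (9 + 4·14 + 19)/6 = 84/6 = 14

Forward pass:
ES_A = 0; EF_A = 12
ES_B = 12; EF_B = 12+8 = 20
ES_C = 12; EF_C = 12+4 = 16
ES_D = max(EF_B=20, EF_C=16) = 20; EF_D = 20+14 = 34
Expected project duration μ = 34 days. Critical path: A → B → D.

Backward pass:
LF_D = 34; LS_D = 34−14 = 20
LF_C = LS_D = 20; LS_C = 20−4 = 16
LF_B = LS_D = 20; LS_B = 20−8 = 12
LF_A = min(LS_B=12, LS_C=16) = 12; LS_A = 12−12 = 0
Slack_C = LS_C − ES_C = 16 − 12 = 4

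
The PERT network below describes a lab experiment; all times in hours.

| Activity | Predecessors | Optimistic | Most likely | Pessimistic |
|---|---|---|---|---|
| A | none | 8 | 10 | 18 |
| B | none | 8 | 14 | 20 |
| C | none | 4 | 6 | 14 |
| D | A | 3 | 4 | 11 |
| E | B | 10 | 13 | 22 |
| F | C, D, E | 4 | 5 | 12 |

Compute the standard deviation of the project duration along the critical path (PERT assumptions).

3.13 hours

te_A = (8 + 4·10 + 18)/6 = 66/6 = 11; σ²_A = ((18−8)/6)² = 2.778
te_B = (8 + 4·14 + 20)/6 = 84/6 = 14; σ²_B = ((20−8)/6)² = 4.000
te_C = (4 + 4·6 + 14)/6 = 42/6 = 7; σ²_C = ((14−4)/6)² = 2.778
te_D = (3 + 4·4 + 11)/6 = 30/6 = 5; σ²_D = ((11−3)/6)² = 1.778
te_E = (10 + 4·13 + 22)/6 = 84/6 = 14; σ²_E = ((22−10)/6)² = 4.000
te_F = (4 + 4·5 + 12)/6 = 36/6 = 6; σ²_F = ((12−4)/6)² = 1.778

Forward pass:
ES_A = 0; EF_A = 11
ES_B = 0; EF_B = 14
ES_C = 0; EF_C = 7
ES_D = 11; EF_D = 11+5 = 16
ES_E = 14; EF_E = 14+14 = 28
ES_F = max(EF_C=7, EF_D=16, EF_E=28) = 28; EF_F = 28+6 = 34
Expected project duration μ = 34 hours. Critical path: B → E → F.

Variance along critical path = 4.000 + 4.000 + 1.778 = 9.778
σ = √9.778 = 3.127 hours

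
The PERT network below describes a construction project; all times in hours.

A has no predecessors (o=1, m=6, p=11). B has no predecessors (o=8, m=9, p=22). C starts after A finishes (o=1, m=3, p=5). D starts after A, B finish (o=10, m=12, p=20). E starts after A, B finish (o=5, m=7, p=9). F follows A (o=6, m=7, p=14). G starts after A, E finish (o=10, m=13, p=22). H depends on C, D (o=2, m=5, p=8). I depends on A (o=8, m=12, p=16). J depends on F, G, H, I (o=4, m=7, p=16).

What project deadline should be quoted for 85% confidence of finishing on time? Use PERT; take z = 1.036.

te_A = (1 + 4·6 + 11)/6 = 36/6 = 6; σ²_A = ((11−1)/6)² = 2.778
te_B = (8 + 4·9 + 22)/6 = 66/6 = 11; σ²_B = ((22−8)/6)² = 5.444
te_C = (1 + 4·3 + 5)/6 = 18/6 = 3; σ²_C = ((5−1)/6)² = 0.444
te_D = (10 + 4·12 + 20)/6 = 78/6 = 13; σ²_D = ((20−10)/6)² = 2.778
te_E = (5 + 4·7 + 9)/6 = 42/6 = 7; σ²_E = ((9−5)/6)² = 0.444
te_F = (6 + 4·7 + 14)/6 = 48/6 = 8; σ²_F = ((14−6)/6)² = 1.778
te_G = (10 + 4·13 + 22)/6 = 84/6 = 14; σ²_G = ((22−10)/6)² = 4.000
te_H = (2 + 4·5 + 8)/6 = 30/6 = 5; σ²_H = ((8−2)/6)² = 1.000
te_I = (8 + 4·12 + 16)/6 = 72/6 = 12; σ²_I = ((16−8)/6)² = 1.778
te_J = (4 + 4·7 + 16)/6 = 48/6 = 8; σ²_J = ((16−4)/6)² = 4.000

Forward pass:
ES_A = 0; EF_A = 6
ES_B = 0; EF_B = 11
ES_C = 6; EF_C = 6+3 = 9
ES_D = max(EF_A=6, EF_B=11) = 11; EF_D = 11+13 = 24
ES_E = max(EF_A=6, EF_B=11) = 11; EF_E = 11+7 = 18
ES_F = 6; EF_F = 6+8 = 14
ES_G = max(EF_A=6, EF_E=18) = 18; EF_G = 18+14 = 32
ES_H = max(EF_C=9, EF_D=24) = 24; EF_H = 24+5 = 29
ES_I = 6; EF_I = 6+12 = 18
ES_J = max(EF_F=14, EF_G=32, EF_H=29, EF_I=18) = 32; EF_J = 32+8 = 40
Expected project duration μ = 40 hours. Critical path: B → E → G → J.

Variance along critical path = 5.444 + 0.444 + 4.000 + 4.000 = 13.889; σ = 3.727 hours.
D = μ + z·σ = 40 + 1.036·3.727 = 43.9 hours

43.9 hours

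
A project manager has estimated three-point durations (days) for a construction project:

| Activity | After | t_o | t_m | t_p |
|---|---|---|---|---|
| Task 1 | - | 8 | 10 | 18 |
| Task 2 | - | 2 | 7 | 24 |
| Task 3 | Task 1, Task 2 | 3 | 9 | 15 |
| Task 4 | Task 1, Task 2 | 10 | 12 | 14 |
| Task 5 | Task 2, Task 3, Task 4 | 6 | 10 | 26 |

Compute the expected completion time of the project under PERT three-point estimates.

te_Task 1 = (8 + 4·10 + 18)/6 = 66/6 = 11
te_Task 2 = (2 + 4·7 + 24)/6 = 54/6 = 9
te_Task 3 = (3 + 4·9 + 15)/6 = 54/6 = 9
te_Task 4 = (10 + 4·12 + 14)/6 = 72/6 = 12
te_Task 5 = (6 + 4·10 + 26)/6 = 72/6 = 12

Forward pass:
ES_Task 1 = 0; EF_Task 1 = 11
ES_Task 2 = 0; EF_Task 2 = 9
ES_Task 3 = max(EF_Task 1=11, EF_Task 2=9) = 11; EF_Task 3 = 11+9 = 20
ES_Task 4 = max(EF_Task 1=11, EF_Task 2=9) = 11; EF_Task 4 = 11+12 = 23
ES_Task 5 = max(EF_Task 2=9, EF_Task 3=20, EF_Task 4=23) = 23; EF_Task 5 = 23+12 = 35
Expected project duration μ = 35 days. Critical path: Task 1 → Task 4 → Task 5.

35 days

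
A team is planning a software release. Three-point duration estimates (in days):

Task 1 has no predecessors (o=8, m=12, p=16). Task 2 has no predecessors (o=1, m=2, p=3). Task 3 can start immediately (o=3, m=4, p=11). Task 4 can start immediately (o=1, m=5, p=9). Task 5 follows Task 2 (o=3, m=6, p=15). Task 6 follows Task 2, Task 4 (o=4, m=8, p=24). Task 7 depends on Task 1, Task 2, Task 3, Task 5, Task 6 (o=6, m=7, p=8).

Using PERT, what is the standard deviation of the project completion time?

3.61 days

te_Task 1 = (8 + 4·12 + 16)/6 = 72/6 = 12; σ²_Task 1 = ((16−8)/6)² = 1.778
te_Task 2 = (1 + 4·2 + 3)/6 = 12/6 = 2; σ²_Task 2 = ((3−1)/6)² = 0.111
te_Task 3 = (3 + 4·4 + 11)/6 = 30/6 = 5; σ²_Task 3 = ((11−3)/6)² = 1.778
te_Task 4 = (1 + 4·5 + 9)/6 = 30/6 = 5; σ²_Task 4 = ((9−1)/6)² = 1.778
te_Task 5 = (3 + 4·6 + 15)/6 = 42/6 = 7; σ²_Task 5 = ((15−3)/6)² = 4.000
te_Task 6 = (4 + 4·8 + 24)/6 = 60/6 = 10; σ²_Task 6 = ((24−4)/6)² = 11.111
te_Task 7 = (6 + 4·7 + 8)/6 = 42/6 = 7; σ²_Task 7 = ((8−6)/6)² = 0.111

Forward pass:
ES_Task 1 = 0; EF_Task 1 = 12
ES_Task 2 = 0; EF_Task 2 = 2
ES_Task 3 = 0; EF_Task 3 = 5
ES_Task 4 = 0; EF_Task 4 = 5
ES_Task 5 = 2; EF_Task 5 = 2+7 = 9
ES_Task 6 = max(EF_Task 2=2, EF_Task 4=5) = 5; EF_Task 6 = 5+10 = 15
ES_Task 7 = max(EF_Task 1=12, EF_Task 2=2, EF_Task 3=5, EF_Task 5=9, EF_Task 6=15) = 15; EF_Task 7 = 15+7 = 22
Expected project duration μ = 22 days. Critical path: Task 4 → Task 6 → Task 7.

Variance along critical path = 1.778 + 11.111 + 0.111 = 13.000
σ = √13.000 = 3.606 days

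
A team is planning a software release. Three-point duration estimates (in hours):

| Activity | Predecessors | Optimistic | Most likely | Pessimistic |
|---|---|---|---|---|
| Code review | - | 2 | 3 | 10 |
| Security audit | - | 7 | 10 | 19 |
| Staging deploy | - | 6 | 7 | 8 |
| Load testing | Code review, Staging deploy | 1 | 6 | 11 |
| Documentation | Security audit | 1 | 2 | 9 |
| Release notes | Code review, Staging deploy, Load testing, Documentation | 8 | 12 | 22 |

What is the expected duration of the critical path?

27 hours

te_Code review = (2 + 4·3 + 10)/6 = 24/6 = 4
te_Security audit = (7 + 4·10 + 19)/6 = 66/6 = 11
te_Staging deploy = (6 + 4·7 + 8)/6 = 42/6 = 7
te_Load testing = (1 + 4·6 + 11)/6 = 36/6 = 6
te_Documentation = (1 + 4·2 + 9)/6 = 18/6 = 3
te_Release notes = (8 + 4·12 + 22)/6 = 78/6 = 13

Forward pass:
ES_Code review = 0; EF_Code review = 4
ES_Security audit = 0; EF_Security audit = 11
ES_Staging deploy = 0; EF_Staging deploy = 7
ES_Load testing = max(EF_Code review=4, EF_Staging deploy=7) = 7; EF_Load testing = 7+6 = 13
ES_Documentation = 11; EF_Documentation = 11+3 = 14
ES_Release notes = max(EF_Code review=4, EF_Staging deploy=7, EF_Load testing=13, EF_Documentation=14) = 14; EF_Release notes = 14+13 = 27
Expected project duration μ = 27 hours. Critical path: Security audit → Documentation → Release notes.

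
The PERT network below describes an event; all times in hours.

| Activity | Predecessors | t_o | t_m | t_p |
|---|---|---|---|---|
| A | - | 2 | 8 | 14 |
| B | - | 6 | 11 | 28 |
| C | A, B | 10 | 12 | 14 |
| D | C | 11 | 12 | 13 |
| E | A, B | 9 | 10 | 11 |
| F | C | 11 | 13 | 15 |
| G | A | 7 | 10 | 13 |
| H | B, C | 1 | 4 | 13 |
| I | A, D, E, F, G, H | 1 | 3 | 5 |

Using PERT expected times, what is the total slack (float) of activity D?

te_A = (2 + 4·8 + 14)/6 = 48/6 = 8
te_B = (6 + 4·11 + 28)/6 = 78/6 = 13
te_C = (10 + 4·12 + 14)/6 = 72/6 = 12
te_D = (11 + 4·12 + 13)/6 = 72/6 = 12
te_E = (9 + 4·10 + 11)/6 = 60/6 = 10
te_F = (11 + 4·13 + 15)/6 = 78/6 = 13
te_G = (7 + 4·10 + 13)/6 = 60/6 = 10
te_H = (1 + 4·4 + 13)/6 = 30/6 = 5
te_I = (1 + 4·3 + 5)/6 = 18/6 = 3

Forward pass:
ES_A = 0; EF_A = 8
ES_B = 0; EF_B = 13
ES_C = max(EF_A=8, EF_B=13) = 13; EF_C = 13+12 = 25
ES_D = 25; EF_D = 25+12 = 37
ES_E = max(EF_A=8, EF_B=13) = 13; EF_E = 13+10 = 23
ES_F = 25; EF_F = 25+13 = 38
ES_G = 8; EF_G = 8+10 = 18
ES_H = max(EF_B=13, EF_C=25) = 25; EF_H = 25+5 = 30
ES_I = max(EF_A=8, EF_D=37, EF_E=23, EF_F=38, EF_G=18, EF_H=30) = 38; EF_I = 38+3 = 41
Expected project duration μ = 41 hours. Critical path: B → C → F → I.

Backward pass:
LF_I = 41; LS_I = 41−3 = 38
LF_H = LS_I = 38; LS_H = 38−5 = 33
LF_G = LS_I = 38; LS_G = 38−10 = 28
LF_F = LS_I = 38; LS_F = 38−13 = 25
LF_E = LS_I = 38; LS_E = 38−10 = 28
LF_D = LS_I = 38; LS_D = 38−12 = 26
LF_C = min(LS_D=26, LS_F=25, LS_H=33) = 25; LS_C = 25−12 = 13
LF_B = min(LS_C=13, LS_E=28, LS_H=33) = 13; LS_B = 13−13 = 0
LF_A = min(LS_C=13, LS_E=28, LS_G=28, LS_I=38) = 13; LS_A = 13−8 = 5
Slack_D = LS_D − ES_D = 26 − 25 = 1

1 hours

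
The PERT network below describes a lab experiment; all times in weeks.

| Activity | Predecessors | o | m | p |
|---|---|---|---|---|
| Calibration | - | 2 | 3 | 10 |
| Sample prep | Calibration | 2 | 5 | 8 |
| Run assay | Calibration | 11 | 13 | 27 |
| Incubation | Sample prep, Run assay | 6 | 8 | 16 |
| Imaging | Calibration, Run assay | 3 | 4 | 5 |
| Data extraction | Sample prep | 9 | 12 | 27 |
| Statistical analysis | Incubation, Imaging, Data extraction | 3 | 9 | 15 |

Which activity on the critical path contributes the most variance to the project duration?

te_Calibration = (2 + 4·3 + 10)/6 = 24/6 = 4; σ²_Calibration = ((10−2)/6)² = 1.778
te_Sample prep = (2 + 4·5 + 8)/6 = 30/6 = 5; σ²_Sample prep = ((8−2)/6)² = 1.000
te_Run assay = (11 + 4·13 + 27)/6 = 90/6 = 15; σ²_Run assay = ((27−11)/6)² = 7.111
te_Incubation = (6 + 4·8 + 16)/6 = 54/6 = 9; σ²_Incubation = ((16−6)/6)² = 2.778
te_Imaging = (3 + 4·4 + 5)/6 = 24/6 = 4; σ²_Imaging = ((5−3)/6)² = 0.111
te_Data extraction = (9 + 4·12 + 27)/6 = 84/6 = 14; σ²_Data extraction = ((27−9)/6)² = 9.000
te_Statistical analysis = (3 + 4·9 + 15)/6 = 54/6 = 9; σ²_Statistical analysis = ((15−3)/6)² = 4.000

Forward pass:
ES_Calibration = 0; EF_Calibration = 4
ES_Sample prep = 4; EF_Sample prep = 4+5 = 9
ES_Run assay = 4; EF_Run assay = 4+15 = 19
ES_Incubation = max(EF_Sample prep=9, EF_Run assay=19) = 19; EF_Incubation = 19+9 = 28
ES_Imaging = max(EF_Calibration=4, EF_Run assay=19) = 19; EF_Imaging = 19+4 = 23
ES_Data extraction = 9; EF_Data extraction = 9+14 = 23
ES_Statistical analysis = max(EF_Incubation=28, EF_Imaging=23, EF_Data extraction=23) = 28; EF_Statistical analysis = 28+9 = 37
Expected project duration μ = 37 weeks. Critical path: Calibration → Run assay → Incubation → Statistical analysis.

Variances on critical path: σ²_Calibration=1.778, σ²_Run assay=7.111, σ²_Incubation=2.778, σ²_Statistical analysis=4.000.
Largest is σ²_Run assay = 7.111.

Run assay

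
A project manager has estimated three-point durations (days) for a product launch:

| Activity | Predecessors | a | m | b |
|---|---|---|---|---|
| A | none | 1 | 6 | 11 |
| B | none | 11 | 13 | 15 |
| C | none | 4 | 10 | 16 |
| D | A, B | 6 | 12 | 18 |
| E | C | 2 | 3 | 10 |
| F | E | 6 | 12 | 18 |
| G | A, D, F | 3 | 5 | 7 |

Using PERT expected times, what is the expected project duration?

31 days

te_A = (1 + 4·6 + 11)/6 = 36/6 = 6
te_B = (11 + 4·13 + 15)/6 = 78/6 = 13
te_C = (4 + 4·10 + 16)/6 = 60/6 = 10
te_D = (6 + 4·12 + 18)/6 = 72/6 = 12
te_E = (2 + 4·3 + 10)/6 = 24/6 = 4
te_F = (6 + 4·12 + 18)/6 = 72/6 = 12
te_G = (3 + 4·5 + 7)/6 = 30/6 = 5

Forward pass:
ES_A = 0; EF_A = 6
ES_B = 0; EF_B = 13
ES_C = 0; EF_C = 10
ES_D = max(EF_A=6, EF_B=13) = 13; EF_D = 13+12 = 25
ES_E = 10; EF_E = 10+4 = 14
ES_F = 14; EF_F = 14+12 = 26
ES_G = max(EF_A=6, EF_D=25, EF_F=26) = 26; EF_G = 26+5 = 31
Expected project duration μ = 31 days. Critical path: C → E → F → G.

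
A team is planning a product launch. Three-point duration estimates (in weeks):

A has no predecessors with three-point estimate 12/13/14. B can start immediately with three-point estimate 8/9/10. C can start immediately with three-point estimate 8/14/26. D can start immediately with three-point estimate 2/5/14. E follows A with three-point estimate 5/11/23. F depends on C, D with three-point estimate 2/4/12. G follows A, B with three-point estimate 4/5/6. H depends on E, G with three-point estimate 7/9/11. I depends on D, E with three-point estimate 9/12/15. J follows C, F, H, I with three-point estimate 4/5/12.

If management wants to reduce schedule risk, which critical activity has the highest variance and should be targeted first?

E

te_A = (12 + 4·13 + 14)/6 = 78/6 = 13; σ²_A = ((14−12)/6)² = 0.111
te_B = (8 + 4·9 + 10)/6 = 54/6 = 9; σ²_B = ((10−8)/6)² = 0.111
te_C = (8 + 4·14 + 26)/6 = 90/6 = 15; σ²_C = ((26−8)/6)² = 9.000
te_D = (2 + 4·5 + 14)/6 = 36/6 = 6; σ²_D = ((14−2)/6)² = 4.000
te_E = (5 + 4·11 + 23)/6 = 72/6 = 12; σ²_E = ((23−5)/6)² = 9.000
te_F = (2 + 4·4 + 12)/6 = 30/6 = 5; σ²_F = ((12−2)/6)² = 2.778
te_G = (4 + 4·5 + 6)/6 = 30/6 = 5; σ²_G = ((6−4)/6)² = 0.111
te_H = (7 + 4·9 + 11)/6 = 54/6 = 9; σ²_H = ((11−7)/6)² = 0.444
te_I = (9 + 4·12 + 15)/6 = 72/6 = 12; σ²_I = ((15−9)/6)² = 1.000
te_J = (4 + 4·5 + 12)/6 = 36/6 = 6; σ²_J = ((12−4)/6)² = 1.778

Forward pass:
ES_A = 0; EF_A = 13
ES_B = 0; EF_B = 9
ES_C = 0; EF_C = 15
ES_D = 0; EF_D = 6
ES_E = 13; EF_E = 13+12 = 25
ES_F = max(EF_C=15, EF_D=6) = 15; EF_F = 15+5 = 20
ES_G = max(EF_A=13, EF_B=9) = 13; EF_G = 13+5 = 18
ES_H = max(EF_E=25, EF_G=18) = 25; EF_H = 25+9 = 34
ES_I = max(EF_D=6, EF_E=25) = 25; EF_I = 25+12 = 37
ES_J = max(EF_C=15, EF_F=20, EF_H=34, EF_I=37) = 37; EF_J = 37+6 = 43
Expected project duration μ = 43 weeks. Critical path: A → E → I → J.

Variances on critical path: σ²_A=0.111, σ²_E=9.000, σ²_I=1.000, σ²_J=1.778.
Largest is σ²_E = 9.000.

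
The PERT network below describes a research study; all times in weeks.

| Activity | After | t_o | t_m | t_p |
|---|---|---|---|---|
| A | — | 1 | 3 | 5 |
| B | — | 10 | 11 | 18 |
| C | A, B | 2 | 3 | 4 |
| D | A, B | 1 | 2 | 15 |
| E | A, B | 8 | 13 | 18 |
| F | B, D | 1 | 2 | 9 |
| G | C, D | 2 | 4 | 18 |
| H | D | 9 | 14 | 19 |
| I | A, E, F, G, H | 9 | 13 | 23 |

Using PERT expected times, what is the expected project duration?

te_A = (1 + 4·3 + 5)/6 = 18/6 = 3
te_B = (10 + 4·11 + 18)/6 = 72/6 = 12
te_C = (2 + 4·3 + 4)/6 = 18/6 = 3
te_D = (1 + 4·2 + 15)/6 = 24/6 = 4
te_E = (8 + 4·13 + 18)/6 = 78/6 = 13
te_F = (1 + 4·2 + 9)/6 = 18/6 = 3
te_G = (2 + 4·4 + 18)/6 = 36/6 = 6
te_H = (9 + 4·14 + 19)/6 = 84/6 = 14
te_I = (9 + 4·13 + 23)/6 = 84/6 = 14

Forward pass:
ES_A = 0; EF_A = 3
ES_B = 0; EF_B = 12
ES_C = max(EF_A=3, EF_B=12) = 12; EF_C = 12+3 = 15
ES_D = max(EF_A=3, EF_B=12) = 12; EF_D = 12+4 = 16
ES_E = max(EF_A=3, EF_B=12) = 12; EF_E = 12+13 = 25
ES_F = max(EF_B=12, EF_D=16) = 16; EF_F = 16+3 = 19
ES_G = max(EF_C=15, EF_D=16) = 16; EF_G = 16+6 = 22
ES_H = 16; EF_H = 16+14 = 30
ES_I = max(EF_A=3, EF_E=25, EF_F=19, EF_G=22, EF_H=30) = 30; EF_I = 30+14 = 44
Expected project duration μ = 44 weeks. Critical path: B → D → H → I.

44 weeks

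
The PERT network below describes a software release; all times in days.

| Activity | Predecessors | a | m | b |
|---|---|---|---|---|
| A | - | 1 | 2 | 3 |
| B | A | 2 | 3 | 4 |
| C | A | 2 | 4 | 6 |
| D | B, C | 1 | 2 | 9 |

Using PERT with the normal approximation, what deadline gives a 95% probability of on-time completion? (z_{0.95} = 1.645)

11.5 days

te_A = (1 + 4·2 + 3)/6 = 12/6 = 2; σ²_A = ((3−1)/6)² = 0.111
te_B = (2 + 4·3 + 4)/6 = 18/6 = 3; σ²_B = ((4−2)/6)² = 0.111
te_C = (2 + 4·4 + 6)/6 = 24/6 = 4; σ²_C = ((6−2)/6)² = 0.444
te_D = (1 + 4·2 + 9)/6 = 18/6 = 3; σ²_D = ((9−1)/6)² = 1.778

Forward pass:
ES_A = 0; EF_A = 2
ES_B = 2; EF_B = 2+3 = 5
ES_C = 2; EF_C = 2+4 = 6
ES_D = max(EF_B=5, EF_C=6) = 6; EF_D = 6+3 = 9
Expected project duration μ = 9 days. Critical path: A → C → D.

Variance along critical path = 0.111 + 0.444 + 1.778 = 2.333; σ = 1.528 days.
D = μ + z·σ = 9 + 1.645·1.528 = 11.5 days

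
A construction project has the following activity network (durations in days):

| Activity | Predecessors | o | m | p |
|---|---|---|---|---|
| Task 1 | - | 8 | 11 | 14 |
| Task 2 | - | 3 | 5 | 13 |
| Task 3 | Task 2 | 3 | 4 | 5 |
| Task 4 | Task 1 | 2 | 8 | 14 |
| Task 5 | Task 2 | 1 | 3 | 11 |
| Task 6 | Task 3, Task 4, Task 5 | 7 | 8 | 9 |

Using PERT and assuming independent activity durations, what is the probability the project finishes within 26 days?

te_Task 1 = (8 + 4·11 + 14)/6 = 66/6 = 11; σ²_Task 1 = ((14−8)/6)² = 1.000
te_Task 2 = (3 + 4·5 + 13)/6 = 36/6 = 6; σ²_Task 2 = ((13−3)/6)² = 2.778
te_Task 3 = (3 + 4·4 + 5)/6 = 24/6 = 4; σ²_Task 3 = ((5−3)/6)² = 0.111
te_Task 4 = (2 + 4·8 + 14)/6 = 48/6 = 8; σ²_Task 4 = ((14−2)/6)² = 4.000
te_Task 5 = (1 + 4·3 + 11)/6 = 24/6 = 4; σ²_Task 5 = ((11−1)/6)² = 2.778
te_Task 6 = (7 + 4·8 + 9)/6 = 48/6 = 8; σ²_Task 6 = ((9−7)/6)² = 0.111

Forward pass:
ES_Task 1 = 0; EF_Task 1 = 11
ES_Task 2 = 0; EF_Task 2 = 6
ES_Task 3 = 6; EF_Task 3 = 6+4 = 10
ES_Task 4 = 11; EF_Task 4 = 11+8 = 19
ES_Task 5 = 6; EF_Task 5 = 6+4 = 10
ES_Task 6 = max(EF_Task 3=10, EF_Task 4=19, EF_Task 5=10) = 19; EF_Task 6 = 19+8 = 27
Expected project duration μ = 27 days. Critical path: Task 1 → Task 4 → Task 6.

Variance along critical path = 1.000 + 4.000 + 0.111 = 5.111; σ = √5.111 = 2.261 days.
Z = (26 − 27) / 2.261 = -0.442
P(T ≤ 26) = Φ(-0.442) ≈ 0.329

0.329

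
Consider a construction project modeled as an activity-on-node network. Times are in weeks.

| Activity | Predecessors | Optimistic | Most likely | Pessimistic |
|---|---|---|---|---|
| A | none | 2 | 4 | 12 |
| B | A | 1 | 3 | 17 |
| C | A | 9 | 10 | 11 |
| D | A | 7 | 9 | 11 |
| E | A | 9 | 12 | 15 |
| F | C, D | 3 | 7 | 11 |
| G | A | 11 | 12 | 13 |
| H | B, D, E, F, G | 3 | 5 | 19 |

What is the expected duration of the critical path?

te_A = (2 + 4·4 + 12)/6 = 30/6 = 5
te_B = (1 + 4·3 + 17)/6 = 30/6 = 5
te_C = (9 + 4·10 + 11)/6 = 60/6 = 10
te_D = (7 + 4·9 + 11)/6 = 54/6 = 9
te_E = (9 + 4·12 + 15)/6 = 72/6 = 12
te_F = (3 + 4·7 + 11)/6 = 42/6 = 7
te_G = (11 + 4·12 + 13)/6 = 72/6 = 12
te_H = (3 + 4·5 + 19)/6 = 42/6 = 7

Forward pass:
ES_A = 0; EF_A = 5
ES_B = 5; EF_B = 5+5 = 10
ES_C = 5; EF_C = 5+10 = 15
ES_D = 5; EF_D = 5+9 = 14
ES_E = 5; EF_E = 5+12 = 17
ES_F = max(EF_C=15, EF_D=14) = 15; EF_F = 15+7 = 22
ES_G = 5; EF_G = 5+12 = 17
ES_H = max(EF_B=10, EF_D=14, EF_E=17, EF_F=22, EF_G=17) = 22; EF_H = 22+7 = 29
Expected project duration μ = 29 weeks. Critical path: A → C → F → H.

29 weeks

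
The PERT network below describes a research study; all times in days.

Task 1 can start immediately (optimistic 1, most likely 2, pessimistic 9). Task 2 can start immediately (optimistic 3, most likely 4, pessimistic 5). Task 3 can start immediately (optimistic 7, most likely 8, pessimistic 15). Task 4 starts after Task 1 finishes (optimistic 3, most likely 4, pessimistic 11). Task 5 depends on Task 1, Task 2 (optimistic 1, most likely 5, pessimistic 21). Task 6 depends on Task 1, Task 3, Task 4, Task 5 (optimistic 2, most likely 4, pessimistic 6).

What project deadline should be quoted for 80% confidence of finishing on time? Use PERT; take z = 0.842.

te_Task 1 = (1 + 4·2 + 9)/6 = 18/6 = 3; σ²_Task 1 = ((9−1)/6)² = 1.778
te_Task 2 = (3 + 4·4 + 5)/6 = 24/6 = 4; σ²_Task 2 = ((5−3)/6)² = 0.111
te_Task 3 = (7 + 4·8 + 15)/6 = 54/6 = 9; σ²_Task 3 = ((15−7)/6)² = 1.778
te_Task 4 = (3 + 4·4 + 11)/6 = 30/6 = 5; σ²_Task 4 = ((11−3)/6)² = 1.778
te_Task 5 = (1 + 4·5 + 21)/6 = 42/6 = 7; σ²_Task 5 = ((21−1)/6)² = 11.111
te_Task 6 = (2 + 4·4 + 6)/6 = 24/6 = 4; σ²_Task 6 = ((6−2)/6)² = 0.444

Forward pass:
ES_Task 1 = 0; EF_Task 1 = 3
ES_Task 2 = 0; EF_Task 2 = 4
ES_Task 3 = 0; EF_Task 3 = 9
ES_Task 4 = 3; EF_Task 4 = 3+5 = 8
ES_Task 5 = max(EF_Task 1=3, EF_Task 2=4) = 4; EF_Task 5 = 4+7 = 11
ES_Task 6 = max(EF_Task 1=3, EF_Task 3=9, EF_Task 4=8, EF_Task 5=11) = 11; EF_Task 6 = 11+4 = 15
Expected project duration μ = 15 days. Critical path: Task 2 → Task 5 → Task 6.

Variance along critical path = 0.111 + 11.111 + 0.444 = 11.667; σ = 3.416 days.
D = μ + z·σ = 15 + 0.842·3.416 = 17.9 days

17.9 days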